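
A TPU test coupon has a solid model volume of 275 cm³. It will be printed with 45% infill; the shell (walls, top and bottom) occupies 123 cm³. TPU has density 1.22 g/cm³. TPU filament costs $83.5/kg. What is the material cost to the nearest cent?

Interior volume = 275 − 123, so 152 cm³.
Infill volume = 0.45 × 152, so 68.4 cm³.
Deposited volume = 123 + 68.4 = 191.4 cm³.
Mass = 191.4 × 1.22, so 233.508 g.
Cost = 233.508 g / 1000 × $83.5/kg = $19.50.

$19.50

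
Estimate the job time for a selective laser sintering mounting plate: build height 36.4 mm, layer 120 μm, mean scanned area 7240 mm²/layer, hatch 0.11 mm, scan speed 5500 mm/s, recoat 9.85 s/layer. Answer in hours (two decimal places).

1.84 hours

Layers = ⌈36.4/0.12⌉ = 304.
Hatch length per layer = 7240 / 0.11 = 65818.2 mm.
Scan time per layer: 65818.2 / 5500 → 11.9669 s.
Time per layer = 11.9669 + 9.85, so 21.8169 s.
Total: 304 × 21.8169 s = 6632.3376 s → 1.84 hours.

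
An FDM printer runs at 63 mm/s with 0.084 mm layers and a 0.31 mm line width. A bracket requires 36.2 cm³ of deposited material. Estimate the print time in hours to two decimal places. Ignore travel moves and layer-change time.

6.13 hours

Bead cross-section = 0.084 × 0.31 = 0.02604 mm².
Toolpath length = 36.2 cm³ / 0.02604 mm² = 36200 / 0.02604 = 1390169 mm.
Time extruding: 1390169 / 63 → 22066.2 s.
In the requested units: 22066.2 s = 6.13 hours.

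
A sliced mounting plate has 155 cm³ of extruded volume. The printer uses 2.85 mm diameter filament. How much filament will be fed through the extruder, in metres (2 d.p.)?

24.30 m

Cross-section of 2.85 mm filament: π·(2.85/2)² = 6.3794 mm².
Length = 155 cm³ / 6.3794 mm² = 155000 / 6.3794 = 24296.96 mm = 24.30 m.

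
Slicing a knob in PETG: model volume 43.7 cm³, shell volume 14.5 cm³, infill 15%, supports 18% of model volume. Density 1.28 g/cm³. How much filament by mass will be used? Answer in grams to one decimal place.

34.2 g

Infill region = 43.7 − 14.5, so 29.2 cm³.
Deposited infill: 0.15 × 29.2 → 4.38 cm³.
Support: 0.18 × 43.7 → 7.866 cm³.
Deposited volume: 14.5 + 4.38 + 7.866 → 26.746 cm³.
Mass = 26.746 × 1.28 = 34.23488 g.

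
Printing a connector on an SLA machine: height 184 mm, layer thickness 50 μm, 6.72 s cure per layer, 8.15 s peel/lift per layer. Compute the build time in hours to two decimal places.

Number of layers: 184 / 0.05 → 3680 (rounded up).
Each layer takes: 6.72 + 8.15 → 14.87 s.
Total = 3680 × 14.87 = 54721.6 s = 15.20 hours.

15.20 hours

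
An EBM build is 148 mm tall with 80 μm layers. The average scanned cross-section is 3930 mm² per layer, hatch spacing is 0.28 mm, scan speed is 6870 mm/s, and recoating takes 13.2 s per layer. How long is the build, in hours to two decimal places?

7.83 hours

Layer count = ceil(148 / 0.08) = 1850.
Scan path per layer = 3930 / 0.28 = 14035.7 mm.
Beam time per layer = 14035.7 / 6870 = 2.043 s.
Per-layer time = 2.043 + 13.2, so 15.243 s.
Build time = 1850 × 15.243 = 28199.55 s = 7.83 hours.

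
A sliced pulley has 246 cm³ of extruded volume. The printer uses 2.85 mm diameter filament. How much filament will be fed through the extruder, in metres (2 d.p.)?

Filament cross-section = π × (2.85/2)² = 6.3794 mm².
Length = 246 cm³ / 6.3794 mm² = 246000 / 6.3794 = 38561.62 mm = 38.56 m.

38.56 m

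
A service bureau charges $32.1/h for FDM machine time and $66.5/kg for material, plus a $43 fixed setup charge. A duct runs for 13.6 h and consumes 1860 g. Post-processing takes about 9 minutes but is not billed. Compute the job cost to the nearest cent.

$603.25

Machine-time cost = 32.1 × 13.6, so $436.56.
Material charge: 66.5 × 1860/1000 → $123.69.
Adding setup: 436.56 + 123.69 + 43 → $603.25.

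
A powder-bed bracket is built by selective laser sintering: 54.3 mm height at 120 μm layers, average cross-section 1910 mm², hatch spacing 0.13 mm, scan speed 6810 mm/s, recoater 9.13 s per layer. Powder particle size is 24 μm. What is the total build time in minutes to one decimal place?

Number of layers: 54.3 / 0.12 → 453 (rounded up).
Scan path per layer: 1910 / 0.13 → 14692.3 mm.
Per-layer scan time: 14692.3 / 6810 → 2.1575 s.
Time per layer = 2.1575 + 9.13 = 11.2875 s.
Total: 453 × 11.2875 s = 5113.2375 s → 85.2 minutes.

85.2 minutes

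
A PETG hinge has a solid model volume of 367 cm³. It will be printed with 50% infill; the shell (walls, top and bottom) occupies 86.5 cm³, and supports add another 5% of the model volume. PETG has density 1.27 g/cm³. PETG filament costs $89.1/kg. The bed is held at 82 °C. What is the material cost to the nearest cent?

Infill region: 367 − 86.5 → 280.5 cm³.
Infill deposited = 0.50 × 280.5, so 140.25 cm³.
Support: 0.05 × 367 → 18.35 cm³.
Total printed volume = 86.5 + 140.25 + 18.35, so 245.1 cm³.
Mass = 245.1 × 1.27 = 311.277 g.
At $89.1/kg: 311.277/1000 × 89.1 = $27.73.

$27.73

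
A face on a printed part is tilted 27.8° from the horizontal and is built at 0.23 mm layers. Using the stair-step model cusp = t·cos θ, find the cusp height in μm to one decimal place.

cos(27.8°) = 0.8846, so cusp = 0.23 × 0.8846 = 0.203458 mm → 203.5 μm.

203.5 μm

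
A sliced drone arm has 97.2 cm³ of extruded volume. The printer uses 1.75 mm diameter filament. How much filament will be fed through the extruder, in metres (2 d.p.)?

Cross-section of 1.75 mm filament: π·(1.75/2)² = 2.4053 mm².
Length = 97.2 cm³ / 2.4053 mm² = 97200 / 2.4053 = 40410.76 mm = 40.41 m.

40.41 m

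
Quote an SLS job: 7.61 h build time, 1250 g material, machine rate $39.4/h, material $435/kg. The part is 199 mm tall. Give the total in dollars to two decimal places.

$843.58

Time charge = 39.4 × 7.61 = $299.834.
Material charge = 435 × 1250/1000, so $543.75.
Job cost: 299.834 + 543.75 = 843.584 ≈ $843.58.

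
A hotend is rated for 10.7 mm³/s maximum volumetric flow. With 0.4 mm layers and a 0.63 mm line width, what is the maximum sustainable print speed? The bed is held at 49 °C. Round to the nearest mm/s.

42 mm/s

Extrusion cross-section: 0.4 × 0.63 → 0.252 mm².
v_max = Q/A = 10.7/0.252 = 42.46 mm/s → 42 mm/s.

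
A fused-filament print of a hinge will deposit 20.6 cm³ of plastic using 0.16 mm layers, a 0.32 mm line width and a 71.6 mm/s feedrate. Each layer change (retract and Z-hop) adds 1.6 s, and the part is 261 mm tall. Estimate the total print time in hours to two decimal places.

2.29 hours

Line area = 0.16 × 0.32, so 0.0512 mm².
Toolpath length = 20.6 cm³ / 0.0512 mm² = 20600 / 0.0512 = 402343.8 mm.
Print-move time = 402343.8 / 71.6 = 5619.3 s.
Layer count = ceil(261 / 0.16) = 1632.
Layer-change overhead = 1632 × 1.6, so 2611.2 s.
Total = 5619.3 + 2611.2 = 8230.5 s = 2.29 hours.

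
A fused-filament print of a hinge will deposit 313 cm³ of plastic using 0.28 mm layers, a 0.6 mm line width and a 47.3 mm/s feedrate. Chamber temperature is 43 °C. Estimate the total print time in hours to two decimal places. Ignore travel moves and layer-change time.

10.94 hours

Bead cross-section = 0.28 × 0.6 = 0.168 mm².
Path length: 313000 mm³ / 0.168 mm² → 1863095.2 mm.
Time extruding: 1863095.2 / 47.3 → 39388.9 s.
39388.9 s = 10.94 hours.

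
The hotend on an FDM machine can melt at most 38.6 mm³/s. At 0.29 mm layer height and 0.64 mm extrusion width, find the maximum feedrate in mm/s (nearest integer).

Extrusion cross-section: 0.29 × 0.64 → 0.1856 mm².
v_max = Q/A = 38.6/0.1856 = 207.97 mm/s → 208 mm/s.

208 mm/s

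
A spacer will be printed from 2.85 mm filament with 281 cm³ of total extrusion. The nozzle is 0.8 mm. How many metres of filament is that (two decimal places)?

44.05 m

Cross-section of 2.85 mm filament: π·(2.85/2)² = 6.3794 mm².
L = 281000 mm³ / 6.3794 mm² = 44048.03 mm, i.e. 44.05 m.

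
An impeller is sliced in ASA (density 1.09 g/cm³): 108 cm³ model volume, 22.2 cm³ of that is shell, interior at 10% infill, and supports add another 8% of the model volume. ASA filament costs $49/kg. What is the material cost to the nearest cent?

$2.11

Infill region = 108 − 22.2 = 85.8 cm³.
Infill deposited = 0.10 × 85.8 = 8.58 cm³.
Support: 0.08 × 108 → 8.64 cm³.
Total extruded = 22.2 + 8.58 + 8.64, so 39.42 cm³.
Mass = 39.42 × 1.09, so 42.9678 g.
At $49/kg: 42.9678/1000 × 49 = $2.11.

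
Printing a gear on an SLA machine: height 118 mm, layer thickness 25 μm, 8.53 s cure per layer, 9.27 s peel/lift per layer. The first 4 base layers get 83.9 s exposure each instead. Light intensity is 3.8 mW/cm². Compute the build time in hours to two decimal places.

Layers = ⌈118/0.025⌉ = 4720.
Base layers: 4 × (83.9 + 9.27) → 372.68 s.
Remaining layers: 4716 × (8.53 + 9.27) → 83944.8 s.
Total = 372.68 + 83944.8 = 84317.48 s = 23.42 hours.

23.42 hours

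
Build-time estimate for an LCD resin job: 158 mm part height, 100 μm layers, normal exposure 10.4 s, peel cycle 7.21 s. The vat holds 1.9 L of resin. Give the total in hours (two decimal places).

7.73 hours

Number of layers: 158 / 0.1 → 1580 (rounded up).
Cycle time = 10.4 + 7.21, so 17.61 s.
Total = 1580 × 17.61 = 27823.8 s = 7.73 hours.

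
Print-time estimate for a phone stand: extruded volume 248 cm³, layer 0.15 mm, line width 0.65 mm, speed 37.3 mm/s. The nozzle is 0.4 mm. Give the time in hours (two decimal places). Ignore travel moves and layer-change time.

18.94 hours

Line area: 0.15 × 0.65 → 0.0975 mm².
Total extruded path = 248000/0.0975 = 2543589.7 mm.
Time extruding = 2543589.7 / 37.3, so 68192.8 s.
That's 68192.8 s → 18.94 hours.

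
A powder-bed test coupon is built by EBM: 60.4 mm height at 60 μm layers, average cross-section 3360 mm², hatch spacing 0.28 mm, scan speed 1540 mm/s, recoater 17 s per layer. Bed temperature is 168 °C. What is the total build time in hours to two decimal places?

Layers = ⌈60.4/0.06⌉ = 1007.
Per-layer scan distance: 3360 / 0.28 → 12000 mm.
Beam time per layer = 12000 / 1540, so 7.7922 s.
Per-layer time = 7.7922 + 17, so 24.7922 s.
Build time = 1007 × 24.7922 = 24965.7454 s = 6.93 hours.

6.93 hours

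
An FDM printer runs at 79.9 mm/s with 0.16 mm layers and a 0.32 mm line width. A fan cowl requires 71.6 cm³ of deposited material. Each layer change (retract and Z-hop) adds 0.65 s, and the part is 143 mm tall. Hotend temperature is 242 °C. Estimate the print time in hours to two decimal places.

5.02 hours

Line area = 0.16 × 0.32, so 0.0512 mm².
Path length: 71600 mm³ / 0.0512 mm² → 1398437.5 mm.
Print-move time = 1398437.5 / 79.9 = 17502.3 s.
Layer count = ceil(143 / 0.16) = 894.
Non-print overhead: 894 × 0.65 → 581.1 s.
Total = 17502.3 + 581.1 = 18083.4 s = 5.02 hours.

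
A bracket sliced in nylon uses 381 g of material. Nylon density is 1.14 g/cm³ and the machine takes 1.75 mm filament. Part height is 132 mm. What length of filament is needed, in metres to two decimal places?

Extruded volume: 381/1.14 = 334.2105 cm³ (334210.5 mm³).
Filament cross-section = π × (1.75/2)² = 2.4053 mm².
L = V/A = 334210.5/2.4053 = 138947.53 mm → 138.95 m.

138.95 m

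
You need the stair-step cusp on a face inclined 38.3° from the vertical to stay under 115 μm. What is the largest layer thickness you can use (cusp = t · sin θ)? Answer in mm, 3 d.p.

Layer height = cusp / sin(38.3°) = 0.115 / 0.6198 = 0.186 mm.

0.186 mm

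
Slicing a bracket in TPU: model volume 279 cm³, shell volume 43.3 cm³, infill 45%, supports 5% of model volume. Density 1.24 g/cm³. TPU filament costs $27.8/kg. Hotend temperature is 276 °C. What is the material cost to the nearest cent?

$5.63

Volume inside the shell = 279 − 43.3, so 235.7 cm³.
Infill deposited = 0.45 × 235.7 = 106.065 cm³.
Support: 0.05 × 279 → 13.95 cm³.
Total printed volume: 43.3 + 106.065 + 13.95 → 163.315 cm³.
Mass: 163.315 × 1.24 → 202.5106 g.
At $27.8/kg: 202.5106/1000 × 27.8 = $5.63.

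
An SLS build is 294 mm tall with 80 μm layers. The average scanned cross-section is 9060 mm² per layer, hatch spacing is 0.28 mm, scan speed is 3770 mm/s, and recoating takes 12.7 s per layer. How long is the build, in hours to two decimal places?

21.73 hours

Layer count = ceil(294 / 0.08) = 3675.
Scan path per layer: 9060 / 0.28 → 32357.1 mm.
Scan time per layer = 32357.1 / 3770 = 8.5828 s.
Per-layer time = 8.5828 + 12.7, so 21.2828 s.
Total: 3675 × 21.2828 s = 78214.29 s → 21.73 hours.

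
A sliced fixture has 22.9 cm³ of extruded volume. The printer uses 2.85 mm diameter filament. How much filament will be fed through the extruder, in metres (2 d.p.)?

Cross-section of 2.85 mm filament: π·(2.85/2)² = 6.3794 mm².
L = 22900 mm³ / 6.3794 mm² = 3589.68 mm, i.e. 3.59 m.

3.59 m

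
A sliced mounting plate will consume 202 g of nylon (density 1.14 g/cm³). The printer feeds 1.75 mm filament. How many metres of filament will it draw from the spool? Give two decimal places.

73.67 m

Volume = 202 g / 1.14 g·cm⁻³ = 177.193 cm³ = 177193 mm³.
Cross-section of 1.75 mm filament: π·(1.75/2)² = 2.4053 mm².
Length = 177193 / 2.4053 = 73667.73 mm = 73.67 m.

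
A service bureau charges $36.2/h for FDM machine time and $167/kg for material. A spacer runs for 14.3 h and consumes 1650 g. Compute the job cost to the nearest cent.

$793.21

Machine cost = 36.2 × 14.3 = $517.66.
Material cost = 167 × 1650/1000 = $275.55.
Job cost: 517.66 + 275.55 = $793.21.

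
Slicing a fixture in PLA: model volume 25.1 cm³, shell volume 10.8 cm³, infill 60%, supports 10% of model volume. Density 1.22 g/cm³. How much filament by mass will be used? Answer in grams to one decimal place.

Volume inside the shell = 25.1 − 10.8 = 14.3 cm³.
Deposited infill: 0.60 × 14.3 → 8.58 cm³.
Support = 0.10 × 25.1 = 2.51 cm³.
Total extruded: 10.8 + 8.58 + 2.51 → 21.89 cm³.
Mass = 21.89 × 1.22, so 26.7058 g.

26.7 g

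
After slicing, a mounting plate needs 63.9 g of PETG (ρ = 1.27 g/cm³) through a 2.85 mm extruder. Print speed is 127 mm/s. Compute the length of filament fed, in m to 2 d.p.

7.89 m

Extruded volume: 63.9/1.27 = 50.315 cm³ (50315 mm³).
Cross-section of 2.85 mm filament: π·(2.85/2)² = 6.3794 mm².
Length = 50315 / 6.3794 = 7887.11 mm = 7.89 m.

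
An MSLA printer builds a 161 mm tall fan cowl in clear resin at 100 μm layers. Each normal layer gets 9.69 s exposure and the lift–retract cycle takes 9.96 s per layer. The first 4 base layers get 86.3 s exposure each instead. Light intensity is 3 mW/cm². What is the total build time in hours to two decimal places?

Layer count = ceil(161 / 0.1) = 1610.
Base layers = 4 × (86.3 + 9.96) = 385.04 s.
Regular layers: 1606 × (9.69 + 9.96) → 31557.9 s.
Sum: 385.04 + 31557.9 = 31942.94 s → 8.87 hours.

8.87 hours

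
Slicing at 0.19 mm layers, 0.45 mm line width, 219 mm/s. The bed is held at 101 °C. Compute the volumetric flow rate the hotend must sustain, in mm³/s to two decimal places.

Bead cross-section = 0.19 × 0.45 = 0.0855 mm².
Volumetric flow = 219 × 0.0855 = 18.72 mm³/s.

18.72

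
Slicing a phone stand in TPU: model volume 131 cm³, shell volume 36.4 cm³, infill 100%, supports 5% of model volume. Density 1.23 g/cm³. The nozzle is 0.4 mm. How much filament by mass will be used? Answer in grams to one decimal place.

169.2 g

Interior volume: 131 − 36.4 → 94.6 cm³.
Infill deposited = 1.00 × 94.6, so 94.6 cm³.
Support = 0.05 × 131, so 6.55 cm³.
Deposited volume: 36.4 + 94.6 + 6.55 → 137.55 cm³.
Mass = 137.55 × 1.23, so 169.1865 g.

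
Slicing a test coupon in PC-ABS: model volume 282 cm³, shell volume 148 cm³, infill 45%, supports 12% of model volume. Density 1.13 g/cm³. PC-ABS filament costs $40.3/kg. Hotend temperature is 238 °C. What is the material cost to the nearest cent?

$11.03

Volume inside the shell = 282 − 148, so 134 cm³.
Infill deposited = 0.45 × 134 = 60.3 cm³.
Support = 0.12 × 282 = 33.84 cm³.
Deposited volume = 148 + 60.3 + 33.84 = 242.14 cm³.
Mass = 242.14 × 1.13, so 273.6182 g.
Cost = 273.6182 g / 1000 × $40.3/kg = $11.03.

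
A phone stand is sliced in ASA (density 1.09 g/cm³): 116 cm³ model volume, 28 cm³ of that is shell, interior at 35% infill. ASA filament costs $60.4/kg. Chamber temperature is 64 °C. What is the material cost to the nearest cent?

$3.87

Volume inside the shell = 116 − 28 = 88 cm³.
Infill volume = 0.35 × 88 = 30.8 cm³.
Deposited volume = 28 + 30.8, so 58.8 cm³.
Mass: 58.8 × 1.09 → 64.092 g.
At $60.4/kg: 64.092/1000 × 60.4 = $3.87.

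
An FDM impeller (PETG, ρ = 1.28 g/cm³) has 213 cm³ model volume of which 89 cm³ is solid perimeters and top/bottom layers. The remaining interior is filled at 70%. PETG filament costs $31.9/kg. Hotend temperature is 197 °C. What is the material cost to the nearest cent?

Volume inside the shell = 213 − 89, so 124 cm³.
Deposited infill = 0.70 × 124 = 86.8 cm³.
Total printed volume: 89 + 86.8 → 175.8 cm³.
Mass: 175.8 × 1.28 → 225.024 g.
Cost = 225.024 g / 1000 × $31.9/kg = $7.18.

$7.18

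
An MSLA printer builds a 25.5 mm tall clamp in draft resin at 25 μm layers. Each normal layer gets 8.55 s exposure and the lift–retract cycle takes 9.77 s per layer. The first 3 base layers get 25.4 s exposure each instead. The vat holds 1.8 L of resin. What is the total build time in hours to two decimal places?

Layer count = ceil(25.5 / 0.025) = 1020.
Burn-in layers = 3 × (25.4 + 9.77) = 105.51 s.
Normal layers = 1017 × (8.55 + 9.77), so 18631.44 s.
Total = 105.51 + 18631.44 = 18736.95 s = 5.20 hours.

5.20 hours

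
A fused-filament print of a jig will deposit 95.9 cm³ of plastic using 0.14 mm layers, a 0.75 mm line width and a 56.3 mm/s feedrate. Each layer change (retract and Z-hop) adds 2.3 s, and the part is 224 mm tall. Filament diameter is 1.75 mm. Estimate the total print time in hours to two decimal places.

Extrusion cross-section = 0.14 × 0.75, so 0.105 mm².
Path length: 95900 mm³ / 0.105 mm² → 913333.3 mm.
Extrusion time: 913333.3 / 56.3 → 16222.6 s.
Number of layers: 224 / 0.14 → 1600 (rounded up).
Layer-change overhead = 1600 × 2.3 = 3680 s.
Altogether 16222.6 + 3680 = 19902.6 s, i.e. 5.53 hours.

5.53 hours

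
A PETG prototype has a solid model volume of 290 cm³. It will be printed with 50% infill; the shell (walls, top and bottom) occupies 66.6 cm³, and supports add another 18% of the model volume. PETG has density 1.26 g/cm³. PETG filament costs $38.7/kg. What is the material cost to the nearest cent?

$11.24

Interior volume = 290 − 66.6 = 223.4 cm³.
Infill volume = 0.50 × 223.4 = 111.7 cm³.
Support = 0.18 × 290 = 52.2 cm³.
Total printed volume: 66.6 + 111.7 + 52.2 → 230.5 cm³.
Mass: 230.5 × 1.26 → 290.43 g.
Cost = 290.43 g / 1000 × $38.7/kg = $11.24.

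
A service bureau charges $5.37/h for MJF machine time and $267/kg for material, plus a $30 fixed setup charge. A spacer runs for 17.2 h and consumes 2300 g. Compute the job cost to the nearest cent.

Machine cost: 5.37 × 17.2 → $92.364.
Feedstock cost: 267 × 2300/1000 → $614.10.
Adding setup: 92.364 + 614.10 + 30 → 736.464 ≈ $736.46.

$736.46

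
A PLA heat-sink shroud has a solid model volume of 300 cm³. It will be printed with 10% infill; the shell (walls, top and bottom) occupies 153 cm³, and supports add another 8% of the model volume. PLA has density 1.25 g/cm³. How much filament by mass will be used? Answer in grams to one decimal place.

239.6 g

Interior volume = 300 − 153, so 147 cm³.
Deposited infill = 0.10 × 147, so 14.7 cm³.
Support = 0.08 × 300, so 24 cm³.
Deposited volume = 153 + 14.7 + 24, so 191.7 cm³.
Mass = 191.7 × 1.25, so 239.625 g.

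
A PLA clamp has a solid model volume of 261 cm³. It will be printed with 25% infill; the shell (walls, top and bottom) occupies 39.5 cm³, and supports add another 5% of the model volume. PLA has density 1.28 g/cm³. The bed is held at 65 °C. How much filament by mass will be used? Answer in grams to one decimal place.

138.1 g

Volume inside the shell = 261 − 39.5, so 221.5 cm³.
Infill volume = 0.25 × 221.5 = 55.375 cm³.
Support: 0.05 × 261 → 13.05 cm³.
Total printed volume = 39.5 + 55.375 + 13.05 = 107.925 cm³.
Mass = 107.925 × 1.28, so 138.144 g.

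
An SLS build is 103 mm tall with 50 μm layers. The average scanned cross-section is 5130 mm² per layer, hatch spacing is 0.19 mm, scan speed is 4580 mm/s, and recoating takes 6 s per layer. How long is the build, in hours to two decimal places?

6.81 hours

Number of layers: 103 / 0.05 → 2060 (rounded up).
Scan path per layer: 5130 / 0.19 → 27000 mm.
Scan time per layer: 27000 / 4580 → 5.8952 s.
Time per layer = 5.8952 + 6 = 11.8952 s.
Build time = 2060 × 11.8952 = 24504.112 s = 6.81 hours.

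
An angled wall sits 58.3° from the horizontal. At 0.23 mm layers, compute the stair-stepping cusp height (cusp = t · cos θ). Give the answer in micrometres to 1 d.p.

120.9 μm

Cusp = layer height × cos(58.3°) = 0.23 × 0.5255 = 0.120865 mm = 120.9 μm.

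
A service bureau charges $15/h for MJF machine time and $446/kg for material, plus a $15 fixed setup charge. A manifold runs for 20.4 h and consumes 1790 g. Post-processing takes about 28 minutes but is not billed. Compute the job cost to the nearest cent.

$1119.34

Machine cost = 15 × 20.4 = $306.00.
Material cost: 446 × 1790/1000 → $798.34.
Total = 306.00 + 798.34 + 15 = $1119.34.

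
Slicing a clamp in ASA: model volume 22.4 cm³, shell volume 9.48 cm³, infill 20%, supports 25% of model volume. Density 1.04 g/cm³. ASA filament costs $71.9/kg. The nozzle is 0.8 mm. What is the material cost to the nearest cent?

Interior volume = 22.4 − 9.48, so 12.92 cm³.
Deposited infill = 0.20 × 12.92 = 2.584 cm³.
Support = 0.25 × 22.4 = 5.6 cm³.
Total printed volume = 9.48 + 2.584 + 5.6 = 17.664 cm³.
Mass: 17.664 × 1.04 → 18.37056 g.
Cost = 18.37056 g / 1000 × $71.9/kg = $1.32.

$1.32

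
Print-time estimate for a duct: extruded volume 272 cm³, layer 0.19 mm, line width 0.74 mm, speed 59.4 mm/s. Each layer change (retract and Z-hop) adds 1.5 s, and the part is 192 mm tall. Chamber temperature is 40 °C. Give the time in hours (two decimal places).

9.47 hours

Line area = 0.19 × 0.74 = 0.1406 mm².
Toolpath length = 272 cm³ / 0.1406 mm² = 272000 / 0.1406 = 1934566.1 mm.
Time extruding = 1934566.1 / 59.4, so 32568.5 s.
Number of layers: 192 / 0.19 → 1011 (rounded up).
Z-hop total: 1011 × 1.5 → 1516.5 s.
Total = 32568.5 + 1516.5 = 34085 s = 9.47 hours.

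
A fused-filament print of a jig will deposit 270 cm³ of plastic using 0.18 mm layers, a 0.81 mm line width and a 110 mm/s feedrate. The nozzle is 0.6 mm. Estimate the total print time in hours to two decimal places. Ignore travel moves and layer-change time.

Bead cross-section = 0.18 × 0.81 = 0.1458 mm².
Total extruded path = 270000/0.1458 = 1851851.9 mm.
Time extruding: 1851851.9 / 110 → 16835 s.
In the requested units: 16835 s = 4.68 hours.

4.68 hours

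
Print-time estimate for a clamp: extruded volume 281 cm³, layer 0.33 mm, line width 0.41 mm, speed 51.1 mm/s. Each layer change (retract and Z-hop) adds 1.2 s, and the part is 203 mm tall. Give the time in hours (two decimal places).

11.50 hours

Extrusion cross-section = 0.33 × 0.41 = 0.1353 mm².
Path length: 281000 mm³ / 0.1353 mm² → 2076866.2 mm.
Extrusion time = 2076866.2 / 51.1, so 40643.2 s.
Number of layers: 203 / 0.33 → 616 (rounded up).
Z-hop total = 616 × 1.2, so 739.2 s.
Altogether 40643.2 + 739.2 = 41382.4 s, i.e. 11.50 hours.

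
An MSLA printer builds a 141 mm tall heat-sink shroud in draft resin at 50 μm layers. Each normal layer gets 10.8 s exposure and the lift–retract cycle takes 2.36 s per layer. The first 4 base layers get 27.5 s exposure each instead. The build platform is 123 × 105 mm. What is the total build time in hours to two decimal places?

Number of layers: 141 / 0.05 → 2820 (rounded up).
Bottom layers = 4 × (27.5 + 2.36), so 119.44 s.
Regular layers: 2816 × (10.8 + 2.36) → 37058.56 s.
Sum: 119.44 + 37058.56 = 37178 s → 10.33 hours.

10.33 hours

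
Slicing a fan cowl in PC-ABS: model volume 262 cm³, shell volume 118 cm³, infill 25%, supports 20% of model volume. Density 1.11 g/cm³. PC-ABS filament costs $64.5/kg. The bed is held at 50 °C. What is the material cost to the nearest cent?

$14.78

Volume inside the shell = 262 − 118 = 144 cm³.
Infill deposited: 0.25 × 144 → 36 cm³.
Support = 0.20 × 262 = 52.4 cm³.
Deposited volume = 118 + 36 + 52.4 = 206.4 cm³.
Mass: 206.4 × 1.11 → 229.104 g.
Cost = 229.104 g / 1000 × $64.5/kg = $14.78.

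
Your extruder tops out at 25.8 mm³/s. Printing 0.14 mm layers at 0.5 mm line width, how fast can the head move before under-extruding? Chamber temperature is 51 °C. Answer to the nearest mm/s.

Bead cross-section = 0.14 × 0.5, so 0.07 mm².
Max speed = 25.8 / 0.07 = 368.57 ≈ 369 mm/s.

369 mm/s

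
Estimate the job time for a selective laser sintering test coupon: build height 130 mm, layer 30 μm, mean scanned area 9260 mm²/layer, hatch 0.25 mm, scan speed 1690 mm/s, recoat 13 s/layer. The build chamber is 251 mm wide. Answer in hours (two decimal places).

Number of layers: 130 / 0.03 → 4334 (rounded up).
Hatch length per layer = 9260 / 0.25 = 37040 mm.
Laser time per layer = 37040 / 1690 = 21.9172 s.
Per-layer time = 21.9172 + 13, so 34.9172 s.
4334 layers × 34.9172 s/layer = 151331.1448 s, i.e. 42.04 hours.

42.04 hours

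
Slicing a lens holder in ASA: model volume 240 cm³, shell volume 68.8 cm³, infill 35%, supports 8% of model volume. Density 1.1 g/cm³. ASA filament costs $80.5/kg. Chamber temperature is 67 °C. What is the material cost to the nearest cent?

$13.10

Interior volume = 240 − 68.8 = 171.2 cm³.
Infill deposited = 0.35 × 171.2, so 59.92 cm³.
Support = 0.08 × 240 = 19.2 cm³.
Deposited volume: 68.8 + 59.92 + 19.2 → 147.92 cm³.
Mass = 147.92 × 1.1, so 162.712 g.
Cost = 162.712 g / 1000 × $80.5/kg = $13.10.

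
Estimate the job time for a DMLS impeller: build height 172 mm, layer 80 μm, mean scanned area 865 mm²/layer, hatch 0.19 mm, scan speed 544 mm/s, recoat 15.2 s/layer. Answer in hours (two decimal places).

Number of layers: 172 / 0.08 → 2150 (rounded up).
Scan path per layer = 865 / 0.19 = 4552.6 mm.
Per-layer scan time = 4552.6 / 544, so 8.3688 s.
Time per layer = 8.3688 + 15.2 = 23.5688 s.
Total: 2150 × 23.5688 s = 50672.92 s → 14.08 hours.

14.08 hours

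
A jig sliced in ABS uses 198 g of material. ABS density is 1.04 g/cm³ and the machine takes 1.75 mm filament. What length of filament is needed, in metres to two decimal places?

Volume = 198 g / 1.04 g·cm⁻³ = 190.3846 cm³ = 190384.6 mm³.
Cross-section of 1.75 mm filament: π·(1.75/2)² = 2.4053 mm².
Length = 190384.6 / 2.4053 = 79152.12 mm = 79.15 m.

79.15 m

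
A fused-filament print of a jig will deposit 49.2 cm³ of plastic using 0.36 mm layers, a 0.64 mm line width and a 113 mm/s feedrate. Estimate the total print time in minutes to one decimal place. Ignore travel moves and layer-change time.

31.5 minutes

Line area = 0.36 × 0.64 = 0.2304 mm².
Total extruded path = 49200/0.2304 = 213541.7 mm.
Extrusion time = 213541.7 / 113, so 1889.7 s.
In the requested units: 1889.7 s = 31.5 minutes.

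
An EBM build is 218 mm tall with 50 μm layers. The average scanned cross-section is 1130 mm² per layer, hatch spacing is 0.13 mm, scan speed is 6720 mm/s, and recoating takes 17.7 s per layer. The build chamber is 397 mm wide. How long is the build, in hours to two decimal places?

23.00 hours

Layers = ⌈218/0.05⌉ = 4360.
Scan path per layer: 1130 / 0.13 → 8692.3 mm.
Scan time per layer: 8692.3 / 6720 → 1.2935 s.
Per-layer time: 1.2935 + 17.7 → 18.9935 s.
4360 layers × 18.9935 s/layer = 82811.66 s, i.e. 23.00 hours.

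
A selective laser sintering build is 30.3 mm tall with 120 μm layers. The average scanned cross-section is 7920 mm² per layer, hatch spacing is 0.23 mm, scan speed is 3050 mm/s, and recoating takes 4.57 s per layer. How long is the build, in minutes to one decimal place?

Number of layers: 30.3 / 0.12 → 253 (rounded up).
Hatch length per layer = 7920 / 0.23, so 34434.8 mm.
Per-layer scan time = 34434.8 / 3050, so 11.2901 s.
Per-layer time: 11.2901 + 4.57 → 15.8601 s.
Total: 253 × 15.8601 s = 4012.6053 s → 66.9 minutes.

66.9 minutes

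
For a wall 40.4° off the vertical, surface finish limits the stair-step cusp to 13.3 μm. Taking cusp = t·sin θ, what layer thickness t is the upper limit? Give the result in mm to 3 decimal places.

Layer height = cusp / sin(40.4°) = 0.0133 / 0.6481 = 0.021 mm.

0.021 mm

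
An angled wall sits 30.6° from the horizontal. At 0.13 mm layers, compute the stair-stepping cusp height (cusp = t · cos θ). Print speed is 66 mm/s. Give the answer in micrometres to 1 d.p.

111.9 μm

Cusp = layer height × cos(30.6°) = 0.13 × 0.8607 = 0.111891 mm = 111.9 μm.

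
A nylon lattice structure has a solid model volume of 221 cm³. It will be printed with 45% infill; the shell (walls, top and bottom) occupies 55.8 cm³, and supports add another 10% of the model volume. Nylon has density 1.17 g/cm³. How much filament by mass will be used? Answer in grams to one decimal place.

178.1 g

Interior volume = 221 − 55.8, so 165.2 cm³.
Deposited infill = 0.45 × 165.2 = 74.34 cm³.
Support = 0.10 × 221, so 22.1 cm³.
Total printed volume: 55.8 + 74.34 + 22.1 → 152.24 cm³.
Mass: 152.24 × 1.17 → 178.1208 g.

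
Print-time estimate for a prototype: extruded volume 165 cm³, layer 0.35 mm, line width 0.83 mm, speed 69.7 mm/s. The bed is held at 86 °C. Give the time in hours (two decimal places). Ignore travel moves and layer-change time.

Bead cross-section = 0.35 × 0.83, so 0.2905 mm².
Path length: 165000 mm³ / 0.2905 mm² → 567986.2 mm.
Time extruding: 567986.2 / 69.7 → 8149 s.
That's 8149 s → 2.26 hours.

2.26 hours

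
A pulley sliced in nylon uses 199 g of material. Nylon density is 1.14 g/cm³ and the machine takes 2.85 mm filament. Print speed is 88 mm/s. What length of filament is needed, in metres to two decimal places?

Volume = 199 g / 1.14 g·cm⁻³ = 174.5614 cm³ = 174561.4 mm³.
A = π r² = π × 1.425² = 6.3794 mm².
L = V/A = 174561.4/6.3794 = 27363.29 mm → 27.36 m.

27.36 m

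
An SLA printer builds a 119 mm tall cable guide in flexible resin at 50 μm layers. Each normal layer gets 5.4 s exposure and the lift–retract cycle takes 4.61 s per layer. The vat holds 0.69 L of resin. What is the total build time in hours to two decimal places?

6.62 hours

Number of layers: 119 / 0.05 → 2380 (rounded up).
Each layer takes = 5.4 + 4.61 = 10.01 s.
Build time: 2380 × 10.01 s = 23823.8 s, i.e. 6.62 hours.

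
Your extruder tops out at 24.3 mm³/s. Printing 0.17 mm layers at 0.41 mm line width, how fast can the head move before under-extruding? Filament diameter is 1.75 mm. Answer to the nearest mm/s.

Bead cross-section = 0.17 × 0.41 = 0.0697 mm².
Max speed = 24.3 / 0.0697 = 348.64 ≈ 349 mm/s.

349 mm/s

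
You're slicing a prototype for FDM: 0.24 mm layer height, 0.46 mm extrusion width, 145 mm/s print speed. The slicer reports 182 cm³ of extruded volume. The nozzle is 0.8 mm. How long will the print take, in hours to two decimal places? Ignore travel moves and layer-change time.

Bead cross-section = 0.24 × 0.46, so 0.1104 mm².
Toolpath length = 182 cm³ / 0.1104 mm² = 182000 / 0.1104 = 1648550.7 mm.
Print-move time = 1648550.7 / 145, so 11369.3 s.
In the requested units: 11369.3 s = 3.16 hours.

3.16 hours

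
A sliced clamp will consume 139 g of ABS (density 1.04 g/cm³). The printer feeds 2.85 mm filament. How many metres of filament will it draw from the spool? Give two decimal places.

Volume = 139 g / 1.04 g·cm⁻³ = 133.6538 cm³ = 133653.8 mm³.
Cross-section of 2.85 mm filament: π·(2.85/2)² = 6.3794 mm².
Length = 133653.8 / 6.3794 = 20950.84 mm = 20.95 m.

20.95 m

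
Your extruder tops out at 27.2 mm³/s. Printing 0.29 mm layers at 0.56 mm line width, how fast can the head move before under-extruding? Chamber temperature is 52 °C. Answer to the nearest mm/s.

Extrusion cross-section: 0.29 × 0.56 → 0.1624 mm².
Max speed = 27.2 / 0.1624 = 167.49 ≈ 167 mm/s.

167 mm/s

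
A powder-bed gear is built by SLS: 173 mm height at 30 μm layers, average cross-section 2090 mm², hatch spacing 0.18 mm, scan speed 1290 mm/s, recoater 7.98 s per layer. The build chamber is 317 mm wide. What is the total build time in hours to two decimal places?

27.20 hours

Layer count = ceil(173 / 0.03) = 5767.
Per-layer scan distance = 2090 / 0.18, so 11611.1 mm.
Laser time per layer = 11611.1 / 1290, so 9.0009 s.
Time per layer = 9.0009 + 7.98, so 16.9809 s.
Build time = 5767 × 16.9809 = 97928.8503 s = 27.20 hours.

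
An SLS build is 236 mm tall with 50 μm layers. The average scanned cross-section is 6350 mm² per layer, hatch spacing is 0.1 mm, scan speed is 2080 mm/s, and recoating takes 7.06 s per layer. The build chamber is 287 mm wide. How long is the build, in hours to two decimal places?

49.28 hours

Number of layers: 236 / 0.05 → 4720 (rounded up).
Per-layer scan distance: 6350 / 0.1 → 63500 mm.
Laser time per layer = 63500 / 2080 = 30.5288 s.
Per-layer time: 30.5288 + 7.06 → 37.5888 s.
Build time = 4720 × 37.5888 = 177419.136 s = 49.28 hours.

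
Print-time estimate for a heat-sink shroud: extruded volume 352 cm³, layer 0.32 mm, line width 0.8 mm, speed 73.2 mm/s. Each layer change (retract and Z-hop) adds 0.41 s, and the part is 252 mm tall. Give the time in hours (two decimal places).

Bead cross-section: 0.32 × 0.8 → 0.256 mm².
Toolpath length = 352 cm³ / 0.256 mm² = 352000 / 0.256 = 1375000 mm.
Extrusion time = 1375000 / 73.2 = 18784.2 s.
Layers = ⌈252/0.32⌉ = 788.
Non-print overhead = 788 × 0.41, so 323.08 s.
Total = 18784.2 + 323.08 = 19107.28 s = 5.31 hours.

5.31 hours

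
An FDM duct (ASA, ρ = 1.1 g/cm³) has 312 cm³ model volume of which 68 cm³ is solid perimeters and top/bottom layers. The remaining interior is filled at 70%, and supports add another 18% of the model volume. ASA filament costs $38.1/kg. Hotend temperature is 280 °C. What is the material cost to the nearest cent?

$12.36

Infill region: 312 − 68 → 244 cm³.
Deposited infill = 0.70 × 244, so 170.8 cm³.
Support = 0.18 × 312 = 56.16 cm³.
Total printed volume = 68 + 170.8 + 56.16 = 294.96 cm³.
Mass = 294.96 × 1.1 = 324.456 g.
At $38.1/kg: 324.456/1000 × 38.1 = $12.36.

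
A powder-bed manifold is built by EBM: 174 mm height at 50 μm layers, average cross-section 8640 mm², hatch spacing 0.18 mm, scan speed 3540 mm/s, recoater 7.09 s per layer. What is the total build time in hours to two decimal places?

Layer count = ceil(174 / 0.05) = 3480.
Per-layer scan distance: 8640 / 0.18 → 48000 mm.
Per-layer scan time = 48000 / 3540 = 13.5593 s.
Per-layer time = 13.5593 + 7.09 = 20.6493 s.
Total: 3480 × 20.6493 s = 71859.564 s → 19.96 hours.

19.96 hours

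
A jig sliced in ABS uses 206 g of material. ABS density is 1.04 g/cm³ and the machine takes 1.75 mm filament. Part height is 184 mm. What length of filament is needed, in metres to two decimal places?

Extruded volume: 206/1.04 = 198.0769 cm³ (198076.9 mm³).
A = π r² = π × 0.875² = 2.4053 mm².
Length = 198076.9 / 2.4053 = 82350.19 mm = 82.35 m.

82.35 m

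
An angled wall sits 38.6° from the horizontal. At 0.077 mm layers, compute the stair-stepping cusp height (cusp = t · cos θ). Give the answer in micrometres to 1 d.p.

60.2 μm

cos(38.6°) = 0.7815, so cusp = 0.077 × 0.7815 = 0.060176 mm → 60.2 μm.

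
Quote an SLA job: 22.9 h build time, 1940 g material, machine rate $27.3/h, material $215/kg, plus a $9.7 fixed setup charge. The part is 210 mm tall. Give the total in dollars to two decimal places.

$1051.97

Machine-time cost: 27.3 × 22.9 → $625.17.
Material cost = 215 × 1940/1000 = $417.10.
Total = 625.17 + 417.10 + 9.7 = $1051.97.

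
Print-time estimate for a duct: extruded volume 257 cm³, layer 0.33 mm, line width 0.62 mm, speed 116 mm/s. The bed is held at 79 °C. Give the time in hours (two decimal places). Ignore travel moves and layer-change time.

3.01 hours

Line area = 0.33 × 0.62, so 0.2046 mm².
Path length: 257000 mm³ / 0.2046 mm² → 1256109.5 mm.
Print-move time: 1256109.5 / 116 → 10828.5 s.
That's 10828.5 s → 3.01 hours.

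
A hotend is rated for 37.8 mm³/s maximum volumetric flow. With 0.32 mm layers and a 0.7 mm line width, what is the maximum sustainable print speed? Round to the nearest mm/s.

Extrusion cross-section = 0.32 × 0.7, so 0.224 mm².
Max speed = 37.8 / 0.224 = 168.75 ≈ 169 mm/s.

169 mm/s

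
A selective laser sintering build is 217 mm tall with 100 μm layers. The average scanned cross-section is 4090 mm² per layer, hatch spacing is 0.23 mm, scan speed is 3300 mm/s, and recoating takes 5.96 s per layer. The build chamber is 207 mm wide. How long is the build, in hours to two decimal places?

Layer count = ceil(217 / 0.1) = 2170.
Scan path per layer = 4090 / 0.23 = 17782.6 mm.
Scan time per layer: 17782.6 / 3300 → 5.3887 s.
Layer cycle = 5.3887 + 5.96, so 11.3487 s.
Total: 2170 × 11.3487 s = 24626.679 s → 6.84 hours.

6.84 hours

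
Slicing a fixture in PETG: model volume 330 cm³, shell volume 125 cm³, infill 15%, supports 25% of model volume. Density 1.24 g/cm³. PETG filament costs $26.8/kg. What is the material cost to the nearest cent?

Infill region = 330 − 125, so 205 cm³.
Deposited infill = 0.15 × 205 = 30.75 cm³.
Support = 0.25 × 330, so 82.5 cm³.
Total extruded: 125 + 30.75 + 82.5 → 238.25 cm³.
Mass: 238.25 × 1.24 → 295.43 g.
At $26.8/kg: 295.43/1000 × 26.8 = $7.92.

$7.92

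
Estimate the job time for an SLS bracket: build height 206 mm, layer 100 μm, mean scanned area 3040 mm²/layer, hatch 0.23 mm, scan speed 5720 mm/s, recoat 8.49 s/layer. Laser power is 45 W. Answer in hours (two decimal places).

Layers = ⌈206/0.1⌉ = 2060.
Hatch length per layer: 3040 / 0.23 → 13217.4 mm.
Scan time per layer: 13217.4 / 5720 → 2.3107 s.
Time per layer: 2.3107 + 8.49 → 10.8007 s.
2060 layers × 10.8007 s/layer = 22249.442 s, i.e. 6.18 hours.

6.18 hours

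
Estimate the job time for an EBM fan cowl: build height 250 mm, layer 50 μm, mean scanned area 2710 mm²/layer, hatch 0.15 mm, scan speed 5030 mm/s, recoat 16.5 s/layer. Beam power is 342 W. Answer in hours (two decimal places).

27.91 hours

Number of layers: 250 / 0.05 → 5000 (rounded up).
Per-layer scan distance = 2710 / 0.15 = 18066.7 mm.
Scan time per layer = 18066.7 / 5030, so 3.5918 s.
Layer cycle: 3.5918 + 16.5 → 20.0918 s.
5000 layers × 20.0918 s/layer = 100459 s, i.e. 27.91 hours.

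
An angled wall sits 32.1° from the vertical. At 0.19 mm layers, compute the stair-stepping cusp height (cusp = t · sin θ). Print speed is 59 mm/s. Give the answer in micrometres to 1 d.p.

101.0 μm

h_c = t·sin θ = 0.19 × 0.5314 = 0.100966 mm (101.0 μm).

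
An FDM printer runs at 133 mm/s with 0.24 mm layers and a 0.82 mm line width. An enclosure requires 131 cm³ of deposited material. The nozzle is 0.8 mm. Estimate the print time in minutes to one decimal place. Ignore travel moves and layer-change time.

Line area = 0.24 × 0.82, so 0.1968 mm².
Path length: 131000 mm³ / 0.1968 mm² → 665650.4 mm.
Time extruding: 665650.4 / 133 → 5004.9 s.
That's 5004.9 s → 83.4 minutes.

83.4 minutes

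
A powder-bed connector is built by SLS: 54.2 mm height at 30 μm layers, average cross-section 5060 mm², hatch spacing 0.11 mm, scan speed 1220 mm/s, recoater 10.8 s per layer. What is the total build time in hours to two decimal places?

Layer count = ceil(54.2 / 0.03) = 1807.
Hatch length per layer = 5060 / 0.11, so 46000 mm.
Laser time per layer = 46000 / 1220 = 37.7049 s.
Time per layer = 37.7049 + 10.8, so 48.5049 s.
1807 layers × 48.5049 s/layer = 87648.3543 s, i.e. 24.35 hours.

24.35 hours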